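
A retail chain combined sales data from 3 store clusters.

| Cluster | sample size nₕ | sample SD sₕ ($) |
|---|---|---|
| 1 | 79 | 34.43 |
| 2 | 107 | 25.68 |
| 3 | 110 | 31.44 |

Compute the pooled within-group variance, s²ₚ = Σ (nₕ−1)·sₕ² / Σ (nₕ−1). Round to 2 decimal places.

Degrees of freedom: 78 + 106 + 109 = 293.
Σ(nₕ−1)sₕ² = 78·1185.4249 + 106·659.4624 + 109·988.4736 = 270109.779.
s²ₚ = 270109.779 / 293 = 921.8764... → 921.88.

921.88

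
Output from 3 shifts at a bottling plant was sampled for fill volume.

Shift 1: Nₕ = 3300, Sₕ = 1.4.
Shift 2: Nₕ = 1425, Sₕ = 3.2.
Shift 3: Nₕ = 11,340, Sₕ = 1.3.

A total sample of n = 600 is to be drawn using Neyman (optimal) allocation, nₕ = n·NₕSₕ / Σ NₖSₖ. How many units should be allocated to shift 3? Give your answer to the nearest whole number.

370

1: NₕSₕ = 3300·1.4 = 4620
2: NₕSₕ = 1425·3.2 = 4560
3: NₕSₕ = 11340·1.3 = 14742
Σ NₕSₕ = 23922.
n_3 = 600·14742/23922 = 369.752... → 370.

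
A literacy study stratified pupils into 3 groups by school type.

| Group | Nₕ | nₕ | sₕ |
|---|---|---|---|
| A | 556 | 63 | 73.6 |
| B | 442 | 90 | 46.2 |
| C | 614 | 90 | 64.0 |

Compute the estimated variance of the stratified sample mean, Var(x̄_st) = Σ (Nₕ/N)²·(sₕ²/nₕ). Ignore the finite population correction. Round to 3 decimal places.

18.615

N = 1612; Wₕ = Nₕ/N.
group A: (556/1612)²·73.6²/63 = 10.229033
group B: (442/1612)²·46.2²/90 = 1.783019
group C: (614/1612)²·64.0²/90 = 6.602739
Sum = 18.614791 → 18.615.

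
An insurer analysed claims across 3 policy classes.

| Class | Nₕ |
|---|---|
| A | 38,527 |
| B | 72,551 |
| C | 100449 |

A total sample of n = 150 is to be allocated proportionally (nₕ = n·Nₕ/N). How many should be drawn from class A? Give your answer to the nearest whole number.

27

Share of class A = 38527/211527 = 0.18214.
Allocate 150 × 0.18214 = 27.321... → 27.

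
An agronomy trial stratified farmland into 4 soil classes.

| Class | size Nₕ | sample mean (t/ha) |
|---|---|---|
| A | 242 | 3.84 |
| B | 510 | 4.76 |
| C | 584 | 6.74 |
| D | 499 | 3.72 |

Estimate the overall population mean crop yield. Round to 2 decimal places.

N = 1835; weights Wₕ = Nₕ/N = (0.1319, 0.2779, 0.3183, 0.2719).
x̄_st = Σ Wₕ·x̄ₕ = 0.1319·3.84 + 0.2779·4.76 + 0.3183·6.74 + 0.2719·3.72 ≈ 4.9860...
→ 4.99.

4.99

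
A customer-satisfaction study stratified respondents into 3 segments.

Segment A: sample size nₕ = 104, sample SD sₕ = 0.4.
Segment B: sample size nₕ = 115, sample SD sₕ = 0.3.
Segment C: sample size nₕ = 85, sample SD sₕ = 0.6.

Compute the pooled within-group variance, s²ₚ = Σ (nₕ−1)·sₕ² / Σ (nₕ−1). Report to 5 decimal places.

A: (104−1)·0.4² = 103·0.16 = 16.48
B: (115−1)·0.3² = 114·0.09 = 10.26
C: (85−1)·0.6² = 84·0.36 = 30.24
Numerator = 56.98; denominator = Σ(nₕ−1) = 301.
s²ₚ = 56.98/301 = 0.1893023... → 0.18930.

0.18930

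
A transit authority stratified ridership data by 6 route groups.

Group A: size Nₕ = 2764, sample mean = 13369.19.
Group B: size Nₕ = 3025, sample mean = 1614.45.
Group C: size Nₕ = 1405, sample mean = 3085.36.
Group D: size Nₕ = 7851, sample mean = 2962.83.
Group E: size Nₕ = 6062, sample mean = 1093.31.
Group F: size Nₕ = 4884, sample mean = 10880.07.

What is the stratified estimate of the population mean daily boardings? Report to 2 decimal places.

x̄_st = (Σ Nₕx̄ₕ) / (Σ Nₕ) = (2764·13369.19 + 3025·1614.45 + 1405·3085.36 + 7851·2962.83 + 6062·1093.31 + 4884·10880.07) / 25991
= 129198168.64 / 25991 = 4970.8810... → 4970.88.

4970.88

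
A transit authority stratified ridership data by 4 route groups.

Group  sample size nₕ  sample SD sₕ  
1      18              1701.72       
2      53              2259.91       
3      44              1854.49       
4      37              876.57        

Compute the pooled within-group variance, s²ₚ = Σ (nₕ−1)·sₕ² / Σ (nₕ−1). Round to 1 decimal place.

3313160.4

1: (18−1)·1701.72² = 17·2895850.9584 = 49229466.2928
2: (53−1)·2259.91² = 52·5107193.2081 = 265574046.8212
3: (44−1)·1854.49² = 43·3439133.1601 = 147882725.8843
4: (37−1)·876.57² = 36·768374.9649 = 27661498.7364
Numerator = 490347737.7347; denominator = Σ(nₕ−1) = 148.
s²ₚ = 490347737.7347/148 = 3313160.390... → 3313160.4.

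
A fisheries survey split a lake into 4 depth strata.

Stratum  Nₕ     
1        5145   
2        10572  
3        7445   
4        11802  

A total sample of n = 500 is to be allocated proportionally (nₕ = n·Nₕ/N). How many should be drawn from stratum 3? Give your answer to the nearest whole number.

106

N = 5145 + 10572 + 7445 + 11802 = 34964.
n_3 = 500·7445/34964 = 106.467... → 106.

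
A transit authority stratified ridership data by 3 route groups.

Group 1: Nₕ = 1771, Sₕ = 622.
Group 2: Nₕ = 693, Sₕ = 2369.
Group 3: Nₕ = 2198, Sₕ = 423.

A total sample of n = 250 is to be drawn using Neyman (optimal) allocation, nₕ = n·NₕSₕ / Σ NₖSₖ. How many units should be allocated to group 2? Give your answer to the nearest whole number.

112

Σ NₕSₕ = 1771·622 + 693·2369 + 2198·423 = 3673033.
Share for 2: 1641717/3673033 = 0.44696.
n_2 = 250 × 0.44696 = 111.741... → 112.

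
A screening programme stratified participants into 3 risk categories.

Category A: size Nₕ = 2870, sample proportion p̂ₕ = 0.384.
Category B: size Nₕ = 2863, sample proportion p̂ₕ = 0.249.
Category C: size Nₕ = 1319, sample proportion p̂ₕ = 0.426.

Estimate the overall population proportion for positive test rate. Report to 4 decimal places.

Wₕ = Nₕ/N with N = 7052: 0.4070, 0.4060, 0.1870.
p̂_st = 0.4070·0.384 + 0.4060·0.249 + 0.1870·0.426 ≈ 0.337048... → 0.3370.

0.3370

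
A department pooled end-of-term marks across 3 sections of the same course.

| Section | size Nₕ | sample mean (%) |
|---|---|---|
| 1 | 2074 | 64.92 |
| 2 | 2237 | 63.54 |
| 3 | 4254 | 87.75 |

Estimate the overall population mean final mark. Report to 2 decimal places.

75.90

N = 8565; weights Wₕ = Nₕ/N = (0.2421, 0.2612, 0.4967).
x̄_st = Σ Wₕ·x̄ₕ = 0.2421·64.92 + 0.2612·63.54 + 0.4967·87.75 ≈ 75.8986...
→ 75.90.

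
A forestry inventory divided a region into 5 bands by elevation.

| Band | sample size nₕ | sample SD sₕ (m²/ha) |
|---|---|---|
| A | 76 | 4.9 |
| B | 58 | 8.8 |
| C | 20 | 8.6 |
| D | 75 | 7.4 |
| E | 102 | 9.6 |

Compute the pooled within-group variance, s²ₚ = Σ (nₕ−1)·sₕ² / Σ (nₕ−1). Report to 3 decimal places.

Degrees of freedom: 75 + 57 + 19 + 74 + 101 = 326.
Σ(nₕ−1)sₕ² = 75·24.01 + 57·77.44 + 19·73.96 + 74·54.76 + 101·92.16 = 20980.47.
s²ₚ = 20980.47 / 326 = 64.35727... → 64.357.

64.357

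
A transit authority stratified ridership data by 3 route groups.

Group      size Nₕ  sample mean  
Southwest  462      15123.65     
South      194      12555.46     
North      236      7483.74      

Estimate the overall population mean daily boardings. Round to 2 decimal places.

N = 462 + 194 + 236 = 892.
The stratified mean weights each stratum mean by its population share Nₕ/N.
Σ Nₕx̄ₕ = 462·15123.65 + 194·12555.46 + 236·7483.74 = 6987126.3 + 2435759.24 + 1766162.64 = 11189048.18.
Divide by N: 11189048.18 / 892 = 12543.7760... → 12543.78.

12543.78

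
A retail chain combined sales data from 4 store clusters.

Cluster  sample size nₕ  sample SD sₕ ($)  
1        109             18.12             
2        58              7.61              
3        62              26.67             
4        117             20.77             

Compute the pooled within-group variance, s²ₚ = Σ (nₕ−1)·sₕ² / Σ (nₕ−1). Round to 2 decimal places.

386.52

Degrees of freedom: 108 + 57 + 61 + 116 = 342.
Σ(nₕ−1)sₕ² = 108·328.3344 + 57·57.9121 + 61·711.2889 + 116·431.3929 = 132191.3042.
s²ₚ = 132191.3042 / 342 = 386.5243... → 386.52.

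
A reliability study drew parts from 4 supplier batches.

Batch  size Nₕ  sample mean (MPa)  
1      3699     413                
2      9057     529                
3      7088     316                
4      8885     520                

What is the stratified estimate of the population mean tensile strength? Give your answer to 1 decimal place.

N = 28729; weights Wₕ = Nₕ/N = (0.1288, 0.3153, 0.2467, 0.3093).
x̄_st = Σ Wₕ·x̄ₕ = 0.1288·413 + 0.3153·529 + 0.2467·316 + 0.3093·520 ≈ 458.730...
→ 458.7.

458.7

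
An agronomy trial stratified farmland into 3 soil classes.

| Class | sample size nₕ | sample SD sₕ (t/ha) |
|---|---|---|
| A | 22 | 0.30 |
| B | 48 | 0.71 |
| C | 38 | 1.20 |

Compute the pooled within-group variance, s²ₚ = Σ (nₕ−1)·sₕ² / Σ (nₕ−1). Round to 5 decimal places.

Degrees of freedom: 21 + 47 + 37 = 105.
Σ(nₕ−1)sₕ² = 21·0.09 + 47·0.5041 + 37·1.44 = 78.8627.
s²ₚ = 78.8627 / 105 = 0.7510733... → 0.75107.

0.75107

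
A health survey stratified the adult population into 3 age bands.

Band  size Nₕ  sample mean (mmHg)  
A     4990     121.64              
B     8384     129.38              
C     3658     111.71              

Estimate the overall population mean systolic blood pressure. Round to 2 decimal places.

x̄_st = (Σ Nₕx̄ₕ) / (Σ Nₕ) = (4990·121.64 + 8384·129.38 + 3658·111.71) / 17032
= 2100340.7 / 17032 = 123.3173... → 123.32.

123.32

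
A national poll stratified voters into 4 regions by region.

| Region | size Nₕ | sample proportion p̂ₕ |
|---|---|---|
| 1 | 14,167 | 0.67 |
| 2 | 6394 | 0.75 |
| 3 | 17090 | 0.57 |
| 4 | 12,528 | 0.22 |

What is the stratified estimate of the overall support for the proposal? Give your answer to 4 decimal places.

N = 14167 + 6394 + 17090 + 12528 = 50179.
Overall proportion = Σ (Nₕ/N)·p̂ₕ.
Σ Nₕp̂ₕ = 9491.89 + 4795.5 + 9741.3 + 2756.16 = 26784.85.
26784.85 / 50179 = 0.533786... → 0.5338.

0.5338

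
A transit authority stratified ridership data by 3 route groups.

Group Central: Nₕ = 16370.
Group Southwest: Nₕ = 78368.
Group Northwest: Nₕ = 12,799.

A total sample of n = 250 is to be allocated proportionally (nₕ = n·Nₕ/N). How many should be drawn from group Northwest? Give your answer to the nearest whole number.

Share of group Northwest = 12799/107537 = 0.11902.
Allocate 250 × 0.11902 = 29.755... → 30.

30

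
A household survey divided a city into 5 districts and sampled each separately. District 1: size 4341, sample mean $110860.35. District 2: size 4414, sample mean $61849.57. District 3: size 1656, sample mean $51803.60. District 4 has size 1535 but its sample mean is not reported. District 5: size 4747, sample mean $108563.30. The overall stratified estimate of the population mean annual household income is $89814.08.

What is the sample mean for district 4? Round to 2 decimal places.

93733.49

Σ Nₕx̄ₕ = N·μ, so 1535·x̄_4 = 16693·89814.08 − (4341·110860.35 + 4414·61849.57 + 1656·51803.60 + 4747·108563.30).
= 1499266437.44 − 1355385528.03 = 143880909.41.
x̄_4 = 143880909.41 / 1535 = 93733.4915... → 93733.49.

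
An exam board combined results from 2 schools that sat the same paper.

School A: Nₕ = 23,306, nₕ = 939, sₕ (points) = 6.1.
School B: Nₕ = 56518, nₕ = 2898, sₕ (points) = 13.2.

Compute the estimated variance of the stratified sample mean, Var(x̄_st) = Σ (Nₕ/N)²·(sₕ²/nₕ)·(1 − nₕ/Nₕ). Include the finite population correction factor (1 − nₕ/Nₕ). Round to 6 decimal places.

N = 79824; Wₕ = Nₕ/N.
school A: (23306/79824)²·6.1²/939·(1 − 939/23306) = 0.003241922
school B: (56518/79824)²·13.2²/2898·(1 − 2898/56518) = 0.028595395
Sum = 0.031837317 → 0.031837.

0.031837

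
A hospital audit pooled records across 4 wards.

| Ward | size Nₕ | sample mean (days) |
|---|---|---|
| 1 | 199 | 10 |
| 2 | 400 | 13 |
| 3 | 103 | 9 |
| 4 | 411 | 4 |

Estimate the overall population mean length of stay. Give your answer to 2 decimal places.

x̄_st = (Σ Nₕx̄ₕ) / (Σ Nₕ) = (199·10 + 400·13 + 103·9 + 411·4) / 1113
= 9761 / 1113 = 8.7700... → 8.77.

8.77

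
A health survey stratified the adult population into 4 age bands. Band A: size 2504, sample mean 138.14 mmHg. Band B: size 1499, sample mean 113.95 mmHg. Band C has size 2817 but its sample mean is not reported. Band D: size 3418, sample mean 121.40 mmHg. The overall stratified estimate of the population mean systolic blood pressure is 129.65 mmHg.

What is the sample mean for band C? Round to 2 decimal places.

140.47

N = 2504 + 1499 + 2817 + 3418 = 10238.
Overall total = μ·N = 129.65·10238 = 1327356.7.
Subtract the known strata: 2504·138.14 + 1499·113.95 + 3418·121.40 = 931658.81.
Remaining total for band C: 1327356.7 − 931658.81 = 395697.89.
Divide by its size: 395697.89 / 2817 = 140.4678... → 140.47.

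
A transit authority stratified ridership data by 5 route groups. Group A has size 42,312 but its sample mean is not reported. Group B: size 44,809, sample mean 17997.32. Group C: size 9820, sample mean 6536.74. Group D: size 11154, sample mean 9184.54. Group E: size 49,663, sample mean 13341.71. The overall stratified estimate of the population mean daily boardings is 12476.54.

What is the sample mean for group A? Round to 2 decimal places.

7860.83

N = 42312 + 44809 + 9820 + 11154 + 49663 = 157758.
Overall total = μ·N = 12476.54·157758 = 1968273997.32.
Subtract the known strata: 44809·17997.32 + 9820·6536.74 + 11154·9184.54 + 49663·13341.71 = 1635666401.57.
Remaining total for group A: 1968273997.32 − 1635666401.57 = 332607595.75.
Divide by its size: 332607595.75 / 42312 = 7860.8337... → 7860.83.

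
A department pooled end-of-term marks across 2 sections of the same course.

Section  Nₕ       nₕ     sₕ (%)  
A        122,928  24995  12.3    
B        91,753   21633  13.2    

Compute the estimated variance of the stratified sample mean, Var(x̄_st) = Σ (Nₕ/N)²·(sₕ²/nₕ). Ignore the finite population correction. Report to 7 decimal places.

N = 214681; Wₕ = Nₕ/N.
section A: (122928/214681)²·12.3²/24995 = 0.0019845932
section B: (91753/214681)²·13.2²/21633 = 0.0014712431
Sum = 0.0034558363 → 0.0034558.

0.0034558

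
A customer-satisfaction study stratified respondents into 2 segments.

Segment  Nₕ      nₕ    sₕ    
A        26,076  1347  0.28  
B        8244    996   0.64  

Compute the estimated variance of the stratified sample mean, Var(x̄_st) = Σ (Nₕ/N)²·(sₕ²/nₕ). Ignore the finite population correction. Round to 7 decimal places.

0.0000573

N = 34320. Term for each stratum: Wₕ²sₕ²/nₕ.
Var(x̄_st) = 0.0000335997 + 0.0000237291 = 0.0000573289 → 0.0000573.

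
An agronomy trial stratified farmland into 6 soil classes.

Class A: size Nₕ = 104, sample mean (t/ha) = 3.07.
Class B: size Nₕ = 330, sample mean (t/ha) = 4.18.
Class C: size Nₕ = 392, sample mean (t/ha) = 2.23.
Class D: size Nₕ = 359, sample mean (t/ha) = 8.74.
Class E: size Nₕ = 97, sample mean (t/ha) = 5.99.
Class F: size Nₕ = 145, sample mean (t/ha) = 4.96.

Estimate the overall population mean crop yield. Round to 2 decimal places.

4.91

x̄_st = (Σ Nₕx̄ₕ) / (Σ Nₕ) = (104·3.07 + 330·4.18 + 392·2.23 + 359·8.74 + 97·5.99 + 145·4.96) / 1427
= 7010.73 / 1427 = 4.9129... → 4.91.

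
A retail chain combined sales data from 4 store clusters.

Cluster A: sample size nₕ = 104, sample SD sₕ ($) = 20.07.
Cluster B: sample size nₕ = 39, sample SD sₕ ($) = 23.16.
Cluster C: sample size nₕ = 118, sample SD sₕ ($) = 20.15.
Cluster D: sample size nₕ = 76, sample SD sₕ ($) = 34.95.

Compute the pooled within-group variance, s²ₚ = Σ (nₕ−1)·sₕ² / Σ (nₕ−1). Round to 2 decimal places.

603.57

Degrees of freedom: 103 + 38 + 117 + 75 = 333.
Σ(nₕ−1)sₕ² = 103·402.8049 + 38·536.3856 + 117·406.0225 + 75·1221.5025 = 200988.8775.
s²ₚ = 200988.8775 / 333 = 603.5702... → 603.57.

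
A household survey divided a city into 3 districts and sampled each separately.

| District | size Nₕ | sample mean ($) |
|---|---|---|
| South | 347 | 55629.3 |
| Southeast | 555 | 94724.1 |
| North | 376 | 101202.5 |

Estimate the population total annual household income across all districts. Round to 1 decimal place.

109927382.6

South: 347·55629.3 = 19303367.1
Southeast: 555·94724.1 = 52571875.5
North: 376·101202.5 = 38052140
τ̂ = Σ Nₕx̄ₕ = 109927382.6.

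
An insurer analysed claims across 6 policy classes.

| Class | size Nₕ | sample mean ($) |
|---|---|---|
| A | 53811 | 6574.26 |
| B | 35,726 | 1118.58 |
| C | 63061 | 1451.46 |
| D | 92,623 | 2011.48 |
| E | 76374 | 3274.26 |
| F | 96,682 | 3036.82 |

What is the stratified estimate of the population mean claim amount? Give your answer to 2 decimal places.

N = 53811 + 35726 + 63061 + 92623 + 76374 + 96682 = 418277.
Weight each subgroup mean by Nₕ/N and sum.
Σ Nₕx̄ₕ = 53811·6574.26 + 35726·1118.58 + 63061·1451.46 + 92623·2011.48 + 76374·3274.26 + 96682·3036.82 = 353767504.86 + 39962389.08 + 91530519.06 + 186309312.04 + 250068333.24 + 293605831.24 = 1215243889.52.
Divide by N: 1215243889.52 / 418277 = 2905.3567... → 2905.36.

2905.36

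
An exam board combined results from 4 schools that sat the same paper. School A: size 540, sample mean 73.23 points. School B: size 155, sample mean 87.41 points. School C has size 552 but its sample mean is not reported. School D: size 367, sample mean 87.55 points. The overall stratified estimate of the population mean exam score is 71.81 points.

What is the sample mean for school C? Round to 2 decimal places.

55.58

Σ Nₕx̄ₕ = N·μ, so 552·x̄_C = 1614·71.81 − (540·73.23 + 155·87.41 + 367·87.55).
= 115901.34 − 85223.6 = 30677.74.
x̄_C = 30677.74 / 552 = 55.5756... → 55.58.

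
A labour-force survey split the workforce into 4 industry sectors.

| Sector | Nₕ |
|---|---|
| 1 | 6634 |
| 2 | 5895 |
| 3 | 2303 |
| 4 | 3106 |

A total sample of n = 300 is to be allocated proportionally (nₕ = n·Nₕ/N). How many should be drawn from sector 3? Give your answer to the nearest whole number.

Share of sector 3 = 2303/17938 = 0.12839.
Allocate 300 × 0.12839 = 38.516... → 39.

39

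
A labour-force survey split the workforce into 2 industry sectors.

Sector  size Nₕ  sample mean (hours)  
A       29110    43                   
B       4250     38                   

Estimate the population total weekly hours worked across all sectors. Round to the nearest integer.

1413230

Estimate total by summing Nₕ·x̄ₕ over strata.
29110·43 + 4250·38 = 1251730 + 161500 = 1413230.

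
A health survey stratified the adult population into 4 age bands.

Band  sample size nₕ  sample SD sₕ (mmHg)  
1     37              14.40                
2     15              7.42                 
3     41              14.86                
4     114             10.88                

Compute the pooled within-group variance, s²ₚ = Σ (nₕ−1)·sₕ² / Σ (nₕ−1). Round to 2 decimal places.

149.97

Degrees of freedom: 36 + 14 + 40 + 113 = 203.
Σ(nₕ−1)sₕ² = 36·207.36 + 14·55.0564 + 40·220.8196 + 113·118.3744 = 30444.8408.
s²ₚ = 30444.8408 / 203 = 149.9746... → 149.97.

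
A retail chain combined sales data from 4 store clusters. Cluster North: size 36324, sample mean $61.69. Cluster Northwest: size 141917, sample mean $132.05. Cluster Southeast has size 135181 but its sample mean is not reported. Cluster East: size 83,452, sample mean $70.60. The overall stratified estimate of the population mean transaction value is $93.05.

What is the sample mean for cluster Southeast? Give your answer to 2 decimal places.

74.39

Σ Nₕx̄ₕ = N·μ, so 135181·x̄_Southeast = 396874·93.05 − (36324·61.69 + 141917·132.05 + 83452·70.60).
= 36929125.7 − 26872678.61 = 10056447.09.
x̄_Southeast = 10056447.09 / 135181 = 74.3925... → 74.39.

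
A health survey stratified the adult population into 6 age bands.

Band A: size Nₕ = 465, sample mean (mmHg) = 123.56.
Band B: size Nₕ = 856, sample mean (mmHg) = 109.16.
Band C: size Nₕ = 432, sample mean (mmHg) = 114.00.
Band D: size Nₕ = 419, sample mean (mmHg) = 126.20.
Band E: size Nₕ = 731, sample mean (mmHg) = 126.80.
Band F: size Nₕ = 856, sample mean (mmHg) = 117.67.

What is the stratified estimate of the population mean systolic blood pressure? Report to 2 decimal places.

x̄_st = (Σ Nₕx̄ₕ) / (Σ Nₕ) = (465·123.56 + 856·109.16 + 432·114.00 + 419·126.20 + 731·126.80 + 856·117.67) / 3759
= 446438.48 / 3759 = 118.7652... → 118.77.

118.77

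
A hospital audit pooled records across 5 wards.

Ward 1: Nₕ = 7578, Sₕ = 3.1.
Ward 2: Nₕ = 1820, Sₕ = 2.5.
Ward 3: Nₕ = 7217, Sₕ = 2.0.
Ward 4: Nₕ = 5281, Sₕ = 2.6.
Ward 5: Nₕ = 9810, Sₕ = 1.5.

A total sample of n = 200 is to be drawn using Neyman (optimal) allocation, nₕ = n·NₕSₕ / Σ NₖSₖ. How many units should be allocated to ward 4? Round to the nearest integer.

Σ NₕSₕ = 7578·3.1 + 1820·2.5 + 7217·2.0 + 5281·2.6 + 9810·1.5 = 70921.4.
Share for 4: 13730.6/70921.4 = 0.19360.
n_4 = 200 × 0.19360 = 38.721... → 39.

39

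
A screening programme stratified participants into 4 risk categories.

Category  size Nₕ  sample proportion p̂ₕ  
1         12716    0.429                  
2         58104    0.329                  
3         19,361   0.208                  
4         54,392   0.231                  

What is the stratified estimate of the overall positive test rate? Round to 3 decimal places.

N = 12716 + 58104 + 19361 + 54392 = 144573.
Overall proportion = Σ (Nₕ/N)·p̂ₕ.
Σ Nₕp̂ₕ = 5455.164 + 19116.216 + 4027.088 + 12564.552 = 41163.02.
41163.02 / 144573 = 0.28472... → 0.285.

0.285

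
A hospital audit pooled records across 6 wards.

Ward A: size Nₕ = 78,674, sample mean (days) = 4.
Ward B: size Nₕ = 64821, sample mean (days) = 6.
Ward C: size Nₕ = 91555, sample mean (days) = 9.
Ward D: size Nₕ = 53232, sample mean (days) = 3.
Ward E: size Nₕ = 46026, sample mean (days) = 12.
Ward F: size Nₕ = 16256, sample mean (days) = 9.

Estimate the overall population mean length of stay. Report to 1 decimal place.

6.8

x̄_st = (Σ Nₕx̄ₕ) / (Σ Nₕ) = (78674·4 + 64821·6 + 91555·9 + 53232·3 + 46026·12 + 16256·9) / 350564
= 2385929 / 350564 = 6.806... → 6.8.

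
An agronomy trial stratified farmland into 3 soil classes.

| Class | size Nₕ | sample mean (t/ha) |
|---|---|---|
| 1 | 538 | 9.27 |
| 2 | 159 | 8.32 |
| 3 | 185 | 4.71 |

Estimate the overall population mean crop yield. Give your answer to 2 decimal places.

N = 538 + 159 + 185 = 882.
Weight each subgroup mean by Nₕ/N and sum.
Σ Nₕx̄ₕ = 538·9.27 + 159·8.32 + 185·4.71 = 4987.26 + 1322.88 + 871.35 = 7181.49.
Divide by N: 7181.49 / 882 = 8.1423... → 8.14.

8.14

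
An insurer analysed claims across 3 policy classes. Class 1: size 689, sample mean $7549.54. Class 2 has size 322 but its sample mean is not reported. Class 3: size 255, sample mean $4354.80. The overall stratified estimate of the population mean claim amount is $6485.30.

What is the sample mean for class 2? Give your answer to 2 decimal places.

Σ Nₕx̄ₕ = N·μ, so 322·x̄_2 = 1266·6485.30 − (689·7549.54 + 255·4354.80).
= 8210389.8 − 6312107.06 = 1898282.74.
x̄_2 = 1898282.74 / 322 = 5895.2880... → 5895.29.

5895.29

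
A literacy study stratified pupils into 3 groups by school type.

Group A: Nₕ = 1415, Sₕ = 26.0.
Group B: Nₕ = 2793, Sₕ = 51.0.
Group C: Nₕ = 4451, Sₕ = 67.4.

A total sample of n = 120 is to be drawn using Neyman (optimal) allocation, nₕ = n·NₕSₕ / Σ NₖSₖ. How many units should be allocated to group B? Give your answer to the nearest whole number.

36

A: NₕSₕ = 1415·26.0 = 36790
B: NₕSₕ = 2793·51.0 = 142443
C: NₕSₕ = 4451·67.4 = 299997.4
Σ NₕSₕ = 479230.4.
n_B = 120·142443/479230.4 = 35.668... → 36.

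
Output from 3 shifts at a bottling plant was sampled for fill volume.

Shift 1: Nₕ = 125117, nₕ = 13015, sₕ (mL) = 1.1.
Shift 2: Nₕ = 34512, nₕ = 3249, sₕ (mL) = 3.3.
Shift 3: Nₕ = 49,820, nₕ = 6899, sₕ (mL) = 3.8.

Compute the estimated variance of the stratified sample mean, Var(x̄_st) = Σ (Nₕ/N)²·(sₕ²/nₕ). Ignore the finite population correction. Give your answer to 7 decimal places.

N = 209449. Term for each stratum: Wₕ²sₕ²/nₕ.
Var(x̄_st) = 0.0000331755 + 0.0000910043 + 0.0001184219 = 0.0002426016 → 0.0002426.

0.0002426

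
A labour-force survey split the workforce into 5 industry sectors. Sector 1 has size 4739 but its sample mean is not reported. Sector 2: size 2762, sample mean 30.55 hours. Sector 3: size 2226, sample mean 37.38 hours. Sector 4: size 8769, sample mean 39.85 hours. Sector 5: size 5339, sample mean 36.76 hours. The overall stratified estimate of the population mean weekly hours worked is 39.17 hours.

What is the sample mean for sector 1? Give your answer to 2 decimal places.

N = 4739 + 2762 + 2226 + 8769 + 5339 = 23835.
Overall total = μ·N = 39.17·23835 = 933616.95.
Subtract the known strata: 2762·30.55 + 2226·37.38 + 8769·39.85 + 5339·36.76 = 713293.27.
Remaining total for sector 1: 933616.95 − 713293.27 = 220323.68.
Divide by its size: 220323.68 / 4739 = 46.4916... → 46.49.

46.49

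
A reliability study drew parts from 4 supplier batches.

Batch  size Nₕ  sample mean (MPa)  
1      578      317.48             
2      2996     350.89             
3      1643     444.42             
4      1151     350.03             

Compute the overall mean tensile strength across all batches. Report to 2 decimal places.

371.83

N = 6368; weights Wₕ = Nₕ/N = (0.0908, 0.4705, 0.2580, 0.1807).
x̄_st = Σ Wₕ·x̄ₕ = 0.0908·317.48 + 0.4705·350.89 + 0.2580·444.42 + 0.1807·350.03 ≈ 371.8336...
→ 371.83.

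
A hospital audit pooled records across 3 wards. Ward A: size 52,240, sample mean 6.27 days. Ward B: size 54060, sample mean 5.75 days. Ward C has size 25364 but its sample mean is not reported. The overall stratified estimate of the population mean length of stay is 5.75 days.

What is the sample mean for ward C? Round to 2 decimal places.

Σ Nₕx̄ₕ = N·μ, so 25364·x̄_C = 131664·5.75 − (52240·6.27 + 54060·5.75).
= 757068 − 638389.8 = 118678.2.
x̄_C = 118678.2 / 25364 = 4.6790... → 4.68.

4.68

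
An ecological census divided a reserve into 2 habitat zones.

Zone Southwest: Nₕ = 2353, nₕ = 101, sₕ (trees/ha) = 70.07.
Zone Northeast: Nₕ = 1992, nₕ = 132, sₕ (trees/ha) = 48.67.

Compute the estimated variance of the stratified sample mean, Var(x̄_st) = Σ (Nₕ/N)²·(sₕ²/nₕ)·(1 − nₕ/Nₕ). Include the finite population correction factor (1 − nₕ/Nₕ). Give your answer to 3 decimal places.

N = 4345; Wₕ = Nₕ/N.
zone Southwest: (2353/4345)²·70.07²/101·(1 − 101/2353) = 13.644374
zone Northeast: (1992/4345)²·48.67²/132·(1 − 132/1992) = 3.521855
Sum = 17.166229 → 17.166.

17.166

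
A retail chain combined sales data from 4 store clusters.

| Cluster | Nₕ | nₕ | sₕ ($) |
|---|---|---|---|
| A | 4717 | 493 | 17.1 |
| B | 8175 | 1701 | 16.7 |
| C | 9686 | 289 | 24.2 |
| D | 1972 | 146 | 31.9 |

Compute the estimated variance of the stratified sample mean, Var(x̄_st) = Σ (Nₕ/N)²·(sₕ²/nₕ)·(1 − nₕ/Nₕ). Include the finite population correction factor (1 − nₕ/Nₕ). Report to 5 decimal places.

0.38168

N = 24550; Wₕ = Nₕ/N.
cluster A: (4717/24550)²·17.1²/493·(1 − 493/4717) = 0.01960795
cluster B: (8175/24550)²·16.7²/1701·(1 − 1701/8175) = 0.01439747
cluster C: (9686/24550)²·24.2²/289·(1 − 289/9686) = 0.30602971
cluster D: (1972/24550)²·31.9²/146·(1 − 146/1972) = 0.04164216
Sum = 0.38167728 → 0.38168.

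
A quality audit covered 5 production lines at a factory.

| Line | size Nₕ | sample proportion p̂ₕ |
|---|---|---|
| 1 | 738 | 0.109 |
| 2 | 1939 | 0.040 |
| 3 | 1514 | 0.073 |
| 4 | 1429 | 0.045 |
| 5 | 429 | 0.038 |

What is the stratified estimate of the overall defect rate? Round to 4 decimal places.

N = 738 + 1939 + 1514 + 1429 + 429 = 6049.
Overall proportion = Σ (Nₕ/N)·p̂ₕ.
Σ Nₕp̂ₕ = 80.442 + 77.56 + 110.522 + 64.305 + 16.302 = 349.131.
349.131 / 6049 = 0.057717... → 0.0577.

0.0577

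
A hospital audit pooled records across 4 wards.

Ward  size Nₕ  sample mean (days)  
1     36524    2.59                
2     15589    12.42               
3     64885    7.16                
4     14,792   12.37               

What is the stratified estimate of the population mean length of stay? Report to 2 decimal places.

7.10

N = 36524 + 15589 + 64885 + 14792 = 131790.
Weight each subgroup mean by Nₕ/N and sum.
Σ Nₕx̄ₕ = 36524·2.59 + 15589·12.42 + 64885·7.16 + 14792·12.37 = 94597.16 + 193615.38 + 464576.6 + 182977.04 = 935766.18.
Divide by N: 935766.18 / 131790 = 7.1004... → 7.10.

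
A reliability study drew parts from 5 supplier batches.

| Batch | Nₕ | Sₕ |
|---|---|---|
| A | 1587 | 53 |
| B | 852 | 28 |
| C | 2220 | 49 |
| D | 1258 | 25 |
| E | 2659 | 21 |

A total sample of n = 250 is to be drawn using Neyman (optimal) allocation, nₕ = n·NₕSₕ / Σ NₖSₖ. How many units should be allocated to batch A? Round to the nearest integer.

69

Σ NₕSₕ = 1587·53 + 852·28 + 2220·49 + 1258·25 + 2659·21 = 304036.
Share for A: 84111/304036 = 0.27665.
n_A = 250 × 0.27665 = 69.162... → 69.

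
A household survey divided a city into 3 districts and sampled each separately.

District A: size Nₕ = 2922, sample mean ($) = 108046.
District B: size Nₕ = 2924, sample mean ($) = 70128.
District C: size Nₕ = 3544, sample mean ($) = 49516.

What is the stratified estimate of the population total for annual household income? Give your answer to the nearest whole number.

A: 2922·108046 = 315710412
B: 2924·70128 = 205054272
C: 3544·49516 = 175484704
τ̂ = Σ Nₕx̄ₕ = 696249388.

696249388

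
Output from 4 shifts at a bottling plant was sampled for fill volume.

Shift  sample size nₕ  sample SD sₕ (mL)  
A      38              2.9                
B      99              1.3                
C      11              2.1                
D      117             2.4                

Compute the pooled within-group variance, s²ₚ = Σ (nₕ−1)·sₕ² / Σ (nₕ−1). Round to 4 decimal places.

4.5557

Degrees of freedom: 37 + 98 + 10 + 116 = 261.
Σ(nₕ−1)sₕ² = 37·8.41 + 98·1.69 + 10·4.41 + 116·5.76 = 1189.05.
s²ₚ = 1189.05 / 261 = 4.555747... → 4.5557.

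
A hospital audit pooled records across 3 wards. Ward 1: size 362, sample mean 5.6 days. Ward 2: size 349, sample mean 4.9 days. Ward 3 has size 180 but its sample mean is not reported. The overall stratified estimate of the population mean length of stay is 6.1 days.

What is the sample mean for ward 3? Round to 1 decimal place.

9.4

Σ Nₕx̄ₕ = N·μ, so 180·x̄_3 = 891·6.1 − (362·5.6 + 349·4.9).
= 5435.1 − 3737.3 = 1697.8.
x̄_3 = 1697.8 / 180 = 9.432... → 9.4.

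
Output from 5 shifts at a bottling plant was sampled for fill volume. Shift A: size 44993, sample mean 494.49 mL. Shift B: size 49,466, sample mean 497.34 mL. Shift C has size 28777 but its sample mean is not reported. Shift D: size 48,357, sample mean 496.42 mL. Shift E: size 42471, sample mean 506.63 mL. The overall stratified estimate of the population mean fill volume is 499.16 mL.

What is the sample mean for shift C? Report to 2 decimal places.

503.17

Σ Nₕx̄ₕ = N·μ, so 28777·x̄_C = 214064·499.16 − (44993·494.49 + 49466·497.34 + 48357·496.42 + 42471·506.63).
= 106852186.24 − 92372473.68 = 14479712.56.
x̄_C = 14479712.56 / 28777 = 503.1696... → 503.17.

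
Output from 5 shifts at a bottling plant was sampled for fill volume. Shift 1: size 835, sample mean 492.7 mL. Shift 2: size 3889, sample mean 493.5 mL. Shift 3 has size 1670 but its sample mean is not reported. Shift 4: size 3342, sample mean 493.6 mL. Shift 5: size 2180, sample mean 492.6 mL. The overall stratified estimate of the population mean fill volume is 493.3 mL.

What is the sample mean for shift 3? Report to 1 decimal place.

N = 835 + 3889 + 1670 + 3342 + 2180 = 11916.
Overall total = μ·N = 493.3·11916 = 5878162.8.
Subtract the known strata: 835·492.7 + 3889·493.5 + 3342·493.6 + 2180·492.6 = 5054105.2.
Remaining total for shift 3: 5878162.8 − 5054105.2 = 824057.6.
Divide by its size: 824057.6 / 1670 = 493.448... → 493.4.

493.4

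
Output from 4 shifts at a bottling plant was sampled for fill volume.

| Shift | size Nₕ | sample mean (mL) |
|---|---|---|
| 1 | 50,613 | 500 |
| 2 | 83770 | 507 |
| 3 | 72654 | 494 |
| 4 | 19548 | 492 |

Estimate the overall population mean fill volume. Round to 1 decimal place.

500.0

x̄_st = (Σ Nₕx̄ₕ) / (Σ Nₕ) = (50613·500 + 83770·507 + 72654·494 + 19548·492) / 226585
= 113286582 / 226585 = 499.974... → 500.0.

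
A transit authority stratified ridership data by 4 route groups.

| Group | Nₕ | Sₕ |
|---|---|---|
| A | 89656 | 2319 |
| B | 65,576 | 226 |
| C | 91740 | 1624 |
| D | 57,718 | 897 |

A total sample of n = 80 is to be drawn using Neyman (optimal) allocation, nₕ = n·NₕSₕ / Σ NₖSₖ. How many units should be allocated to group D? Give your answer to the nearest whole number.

A: NₕSₕ = 89656·2319 = 207912264
B: NₕSₕ = 65576·226 = 14820176
C: NₕSₕ = 91740·1624 = 148985760
D: NₕSₕ = 57718·897 = 51773046
Σ NₕSₕ = 423491246.
n_D = 80·51773046/423491246 = 9.780... → 10.

10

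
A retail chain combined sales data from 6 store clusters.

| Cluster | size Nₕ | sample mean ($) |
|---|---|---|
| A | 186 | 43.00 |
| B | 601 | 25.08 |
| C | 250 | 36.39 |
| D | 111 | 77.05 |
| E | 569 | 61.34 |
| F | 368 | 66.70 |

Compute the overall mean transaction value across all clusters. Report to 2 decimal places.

48.04

x̄_st = (Σ Nₕx̄ₕ) / (Σ Nₕ) = (186·43.00 + 601·25.08 + 250·36.39 + 111·77.05 + 569·61.34 + 368·66.70) / 2085
= 100169.19 / 2085 = 48.0428... → 48.04.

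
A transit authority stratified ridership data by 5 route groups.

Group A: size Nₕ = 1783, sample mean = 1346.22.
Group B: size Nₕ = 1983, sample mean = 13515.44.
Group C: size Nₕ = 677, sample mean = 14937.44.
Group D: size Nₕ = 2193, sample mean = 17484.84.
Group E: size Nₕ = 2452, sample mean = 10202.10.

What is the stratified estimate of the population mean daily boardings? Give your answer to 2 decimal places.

N = 1783 + 1983 + 677 + 2193 + 2452 = 9088.
Overall mean = Σ (Nₕ/N)·x̄ₕ — weight by population share, not a simple average.
Σ Nₕx̄ₕ = 1783·1346.22 + 1983·13515.44 + 677·14937.44 + 2193·17484.84 + 2452·10202.10 = 2400310.26 + 26801117.52 + 10112646.88 + 38344254.12 + 25015549.2 = 102673877.98.
Divide by N: 102673877.98 / 9088 = 11297.7419... → 11297.74.

11297.74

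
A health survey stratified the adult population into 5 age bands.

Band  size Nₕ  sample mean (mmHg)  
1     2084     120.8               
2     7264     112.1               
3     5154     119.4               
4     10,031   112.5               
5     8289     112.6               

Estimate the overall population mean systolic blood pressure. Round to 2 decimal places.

114.05

N = 2084 + 7264 + 5154 + 10031 + 8289 = 32822.
Overall mean = Σ (Nₕ/N)·x̄ₕ — weight by population share, not a simple average.
Σ Nₕx̄ₕ = 2084·120.8 + 7264·112.1 + 5154·119.4 + 10031·112.5 + 8289·112.6 = 251747.2 + 814294.4 + 615387.6 + 1128487.5 + 933341.4 = 3743258.1.
Divide by N: 3743258.1 / 32822 = 114.0472... → 114.05.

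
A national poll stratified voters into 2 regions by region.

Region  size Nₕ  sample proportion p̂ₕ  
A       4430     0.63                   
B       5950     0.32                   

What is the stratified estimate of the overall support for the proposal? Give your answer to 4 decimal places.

N = 4430 + 5950 = 10380.
Overall proportion = Σ (Nₕ/N)·p̂ₕ.
Σ Nₕp̂ₕ = 2790.9 + 1904 = 4694.9.
4694.9 / 10380 = 0.452303... → 0.4523.

0.4523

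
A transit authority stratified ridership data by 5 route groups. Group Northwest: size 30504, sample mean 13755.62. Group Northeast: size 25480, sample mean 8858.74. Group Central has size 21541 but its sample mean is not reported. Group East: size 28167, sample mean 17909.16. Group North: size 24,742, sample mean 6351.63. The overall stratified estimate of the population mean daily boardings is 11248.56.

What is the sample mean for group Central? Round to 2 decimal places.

7440.38

N = 30504 + 25480 + 21541 + 28167 + 24742 = 130434.
Overall total = μ·N = 11248.56·130434 = 1467194675.04.
Subtract the known strata: 30504·13755.62 + 25480·8858.74 + 28167·17909.16 + 24742·6351.63 = 1306921466.86.
Remaining total for group Central: 1467194675.04 − 1306921466.86 = 160273208.18.
Divide by its size: 160273208.18 / 21541 = 7440.3792... → 7440.38.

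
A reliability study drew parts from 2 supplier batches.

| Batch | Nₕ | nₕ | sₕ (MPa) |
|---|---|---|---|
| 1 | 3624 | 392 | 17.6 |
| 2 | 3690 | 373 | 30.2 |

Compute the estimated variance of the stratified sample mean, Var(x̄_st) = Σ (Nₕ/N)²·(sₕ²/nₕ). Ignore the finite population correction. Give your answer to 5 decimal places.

N = 7314; Wₕ = Nₕ/N.
batch 1: (3624/7314)²·17.6²/392 = 0.19400179
batch 2: (3690/7314)²·30.2²/373 = 0.62236889
Sum = 0.81637068 → 0.81637.

0.81637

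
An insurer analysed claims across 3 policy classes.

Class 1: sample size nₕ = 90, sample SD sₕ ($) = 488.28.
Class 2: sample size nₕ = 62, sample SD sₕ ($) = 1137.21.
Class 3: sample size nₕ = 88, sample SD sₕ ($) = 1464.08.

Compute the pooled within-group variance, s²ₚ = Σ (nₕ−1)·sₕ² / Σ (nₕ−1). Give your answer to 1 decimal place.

1: (90−1)·488.28² = 89·238417.3584 = 21219144.8976
2: (62−1)·1137.21² = 61·1293246.5841 = 78888041.6301
3: (88−1)·1464.08² = 87·2143530.2464 = 186487131.4368
Numerator = 286594317.9645; denominator = Σ(nₕ−1) = 237.
s²ₚ = 286594317.9645/237 = 1209258.726... → 1209258.7.

1209258.7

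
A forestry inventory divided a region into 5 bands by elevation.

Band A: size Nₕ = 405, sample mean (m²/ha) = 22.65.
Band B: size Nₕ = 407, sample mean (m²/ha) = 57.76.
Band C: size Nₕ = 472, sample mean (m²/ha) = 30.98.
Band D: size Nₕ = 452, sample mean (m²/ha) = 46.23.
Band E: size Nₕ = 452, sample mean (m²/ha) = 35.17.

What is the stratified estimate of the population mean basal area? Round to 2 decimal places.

N = 2188; weights Wₕ = Nₕ/N = (0.1851, 0.1860, 0.2157, 0.2066, 0.2066).
x̄_st = Σ Wₕ·x̄ₕ = 0.1851·22.65 + 0.1860·57.76 + 0.2157·30.98 + 0.2066·46.23 + 0.2066·35.17 ≈ 38.4355...
→ 38.44.

38.44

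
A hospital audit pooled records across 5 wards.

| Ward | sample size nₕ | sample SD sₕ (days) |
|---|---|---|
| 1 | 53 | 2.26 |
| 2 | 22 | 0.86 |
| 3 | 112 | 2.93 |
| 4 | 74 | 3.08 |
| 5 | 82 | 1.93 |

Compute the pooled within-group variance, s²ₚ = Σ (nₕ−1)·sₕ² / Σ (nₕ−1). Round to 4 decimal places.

1: (53−1)·2.26² = 52·5.1076 = 265.5952
2: (22−1)·0.86² = 21·0.7396 = 15.5316
3: (112−1)·2.93² = 111·8.5849 = 952.9239
4: (74−1)·3.08² = 73·9.4864 = 692.5072
5: (82−1)·1.93² = 81·3.7249 = 301.7169
Numerator = 2228.2748; denominator = Σ(nₕ−1) = 338.
s²ₚ = 2228.2748/338 = 6.592529... → 6.5925.

6.5925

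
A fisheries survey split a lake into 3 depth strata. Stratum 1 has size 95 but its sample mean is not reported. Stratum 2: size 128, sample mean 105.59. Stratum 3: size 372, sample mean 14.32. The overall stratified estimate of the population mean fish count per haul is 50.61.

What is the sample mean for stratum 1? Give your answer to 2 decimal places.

118.64

Σ Nₕx̄ₕ = N·μ, so 95·x̄_1 = 595·50.61 − (128·105.59 + 372·14.32).
= 30112.95 − 18842.56 = 11270.39.
x̄_1 = 11270.39 / 95 = 118.6357... → 118.64.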